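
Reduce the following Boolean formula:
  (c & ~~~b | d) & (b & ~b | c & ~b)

c & ~b

(c & ~~~b | d) & (b & ~b | c & ~b)
= (c & ~~~b | d) & c & ~b   — complement / identity
= (c & ~b | d) & c & ~b   — double negation
= c & ~b   — absorption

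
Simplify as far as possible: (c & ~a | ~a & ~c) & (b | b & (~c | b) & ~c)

~a & b

(c & ~a | ~a & ~c) & (b | b & (~c | b) & ~c)
= ~a & (b | b & (~c | b) & ~c)
= ~a & (b | b & ~c)
= ~a & b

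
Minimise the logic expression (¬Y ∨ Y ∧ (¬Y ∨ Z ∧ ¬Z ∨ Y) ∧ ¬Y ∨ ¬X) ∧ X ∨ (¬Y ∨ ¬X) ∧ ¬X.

¬Y ∨ ¬X

(¬Y ∨ Y ∧ (¬Y ∨ Z ∧ ¬Z ∨ Y) ∧ ¬Y ∨ ¬X) ∧ X ∨ (¬Y ∨ ¬X) ∧ ¬X
= (¬Y ∨ Y ∧ (¬Y ∨ Y) ∧ ¬Y ∨ ¬X) ∧ X ∨ (¬Y ∨ ¬X) ∧ ¬X   (complement / identity)
= (¬Y ∨ Y ∧ ¬Y ∨ ¬X) ∧ X ∨ (¬Y ∨ ¬X) ∧ ¬X   (complement / identity)
= (¬Y ∨ ¬X) ∧ X ∨ (¬Y ∨ ¬X) ∧ ¬X   (complement / identity)
= ¬Y ∨ ¬X   (distribution)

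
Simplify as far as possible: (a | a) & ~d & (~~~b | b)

a & ~d

(a | a) & ~d & (~~~b | b)
= (a | a) & ~d & (~b | b)
= (a | a) & ~d
= a & ~d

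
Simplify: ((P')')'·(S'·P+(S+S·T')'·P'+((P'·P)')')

((P')')'·(S'·P+(S+S·T')'·P'+((P'·P)')')
= ((P')')'·(S'·P+S'·P'+((P'·P)')')
= ((P')')'·(S'+((P'·P)')')
= ((P')')'·(S'+P'·P)
= P'·(S'+P'·P)
= P'·S'

P'·S'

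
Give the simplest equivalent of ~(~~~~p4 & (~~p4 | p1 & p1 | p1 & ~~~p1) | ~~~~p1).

~(~~~~p4 & (~~p4 | p1 & p1 | p1 & ~~~p1) | ~~~~p1)
= ~(~~~~p4 & (~~p4 | p1 & p1 | p1 & ~p1) | ~~~~p1)   — double negation
= ~(~~~~p4 & (~~p4 | p1) | ~~~~p1)   — distribution
= ~(~~p4 & (~~p4 | p1) | ~~~~p1)   — double negation
= ~(~~p4 | ~~~~p1)   — absorption
= ~p4 & ~~~p1   — De Morgan
= ~p4 & ~p1   — double negation

~p4 & ~p1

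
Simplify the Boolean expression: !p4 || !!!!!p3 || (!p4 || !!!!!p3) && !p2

!p4 || !p3

!p4 || !!!!!p3 || (!p4 || !!!!!p3) && !p2
= !p4 || !!!!!p3
= !p4 || !!!p3
= !p4 || !p3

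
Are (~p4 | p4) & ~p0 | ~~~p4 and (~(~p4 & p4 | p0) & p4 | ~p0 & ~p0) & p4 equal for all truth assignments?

No

E1: (~p4 | p4) & ~p0 | ~~~p4
    = ~p0 | ~~~p4   — complement / identity
    = ~p0 | ~p4   — double negation
E2: (~(~p4 & p4 | p0) & p4 | ~p0 & ~p0) & p4
    = (~p0 & p4 | ~p0 & ~p0) & p4   — complement / identity
    = (~p0 & p4 | ~p0) & p4   — idempotence
    = ~p0 & p4   — absorption
These differ: at p0=0, p4=0, E1 = 1 but E2 = 0.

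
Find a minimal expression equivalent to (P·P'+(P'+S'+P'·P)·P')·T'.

P'·T'

(P·P'+(P'+S'+P'·P)·P')·T'
= (P·P'+(P'+S')·P')·T'   — complement / identity
= (P·P'+P')·T'   — absorption
= P'·T'   — complement / identity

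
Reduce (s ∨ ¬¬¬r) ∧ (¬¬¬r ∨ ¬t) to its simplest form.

s ∧ ¬t ∨ ¬r

(s ∨ ¬¬¬r) ∧ (¬¬¬r ∨ ¬t)
= s ∧ ¬t ∨ ¬¬¬r
= s ∧ ¬t ∨ ¬r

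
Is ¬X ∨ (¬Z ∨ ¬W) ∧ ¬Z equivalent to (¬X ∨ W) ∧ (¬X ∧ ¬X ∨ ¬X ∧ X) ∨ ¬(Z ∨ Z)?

Yes

E1: ¬X ∨ (¬Z ∨ ¬W) ∧ ¬Z
    = ¬X ∨ ¬Z
E2: (¬X ∨ W) ∧ (¬X ∧ ¬X ∨ ¬X ∧ X) ∨ ¬(Z ∨ Z)
    = (¬X ∨ W) ∧ ¬X ∨ ¬(Z ∨ Z)
    = ¬X ∨ ¬(Z ∨ Z)
    = ¬X ∨ ¬Z
Both reduce to ¬X ∨ ¬Z, so they are equivalent.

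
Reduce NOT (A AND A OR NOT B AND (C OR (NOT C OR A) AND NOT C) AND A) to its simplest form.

NOT (A AND A OR NOT B AND (C OR (NOT C OR A) AND NOT C) AND A)
= NOT ((A OR NOT B AND (C OR (NOT C OR A) AND NOT C)) AND A)
= NOT ((A OR NOT B AND (C OR NOT C)) AND A)
= NOT ((A OR NOT B) AND A)
= NOT A

NOT A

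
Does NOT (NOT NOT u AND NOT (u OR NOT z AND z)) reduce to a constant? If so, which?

yes, True

NOT (NOT NOT u AND NOT (u OR NOT z AND z))
= NOT (NOT NOT u AND NOT u)   — complement / identity
= NOT u OR u   — De Morgan
= TRUE   — complement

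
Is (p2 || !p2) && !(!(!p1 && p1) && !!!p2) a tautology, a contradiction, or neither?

(p2 || !p2) && !(!(!p1 && p1) && !!!p2)
= !(!(!p1 && p1) && !!!p2)   [complement / identity]
= !p1 && p1 || !!p2   [De Morgan]
= !!p2   [complement / identity]
= p2   [double negation]
This depends on p2, so it is not a constant.

neither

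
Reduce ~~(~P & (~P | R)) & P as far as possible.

~~(~P & (~P | R)) & P
= ~P & (~P | R) & P
= ~P & P
= 0

0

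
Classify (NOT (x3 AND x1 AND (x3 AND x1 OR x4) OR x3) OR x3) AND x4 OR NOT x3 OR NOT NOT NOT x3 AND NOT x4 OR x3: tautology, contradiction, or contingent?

tautology

(NOT (x3 AND x1 AND (x3 AND x1 OR x4) OR x3) OR x3) AND x4 OR NOT x3 OR NOT NOT NOT x3 AND NOT x4 OR x3
= (NOT (x3 AND x1 OR x3) OR x3) AND x4 OR NOT x3 OR NOT NOT NOT x3 AND NOT x4 OR x3   (absorption)
= (NOT x3 OR x3) AND x4 OR NOT x3 OR NOT NOT NOT x3 AND NOT x4 OR x3   (absorption)
= (NOT x3 OR x3) AND x4 OR NOT x3 OR NOT x3 AND NOT x4 OR x3   (double negation)
= (NOT x3 OR x3) AND x4 OR NOT x3 OR x3   (absorption)
= NOT x3 OR x3   (absorption)
= TRUE   (complement)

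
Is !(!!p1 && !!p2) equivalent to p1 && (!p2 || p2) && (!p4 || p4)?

No

E1: !(!!p1 && !!p2)
    = !p1 || !p2   — De Morgan
E2: p1 && (!p2 || p2) && (!p4 || p4)
    = p1 && (!p2 || p2)   — complement / identity
    = p1   — complement / identity
These differ: at p1=0, p2=0, p4=0, E1 = 1 but E2 = 0.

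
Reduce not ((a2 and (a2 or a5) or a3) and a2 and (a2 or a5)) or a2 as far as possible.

True

not ((a2 and (a2 or a5) or a3) and a2 and (a2 or a5)) or a2
= not (a2 and (a2 or a5)) or a2   [absorption]
= not a2 or a2   [absorption]
= True   [complement]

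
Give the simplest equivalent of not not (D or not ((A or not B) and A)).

not not (D or not ((A or not B) and A))
= not not (D or not A)
= D or not A

D or not A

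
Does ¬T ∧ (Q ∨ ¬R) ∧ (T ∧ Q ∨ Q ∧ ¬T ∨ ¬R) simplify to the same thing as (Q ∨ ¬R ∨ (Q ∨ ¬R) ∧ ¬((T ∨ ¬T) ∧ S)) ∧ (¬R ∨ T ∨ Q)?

E1: ¬T ∧ (Q ∨ ¬R) ∧ (T ∧ Q ∨ Q ∧ ¬T ∨ ¬R)
    = ¬T ∧ (Q ∨ ¬R) ∧ (Q ∨ ¬R)   [distribution]
    = ¬T ∧ (Q ∨ ¬R)   [idempotence]
E2: (Q ∨ ¬R ∨ (Q ∨ ¬R) ∧ ¬((T ∨ ¬T) ∧ S)) ∧ (¬R ∨ T ∨ Q)
    = (Q ∨ ¬R ∨ (Q ∨ ¬R) ∧ ¬S) ∧ (¬R ∨ T ∨ Q)   [complement / identity]
    = (Q ∨ ¬R) ∧ (¬R ∨ T ∨ Q)   [absorption]
    = Q ∨ ¬R ∧ (¬R ∨ T)   [distribution]
    = Q ∨ ¬R   [absorption]
These differ: at Q=0, R=0, S=1, T=1, E1 = 0 but E2 = 1.

No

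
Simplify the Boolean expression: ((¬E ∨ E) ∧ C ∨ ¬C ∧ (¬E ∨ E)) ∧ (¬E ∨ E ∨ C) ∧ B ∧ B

((¬E ∨ E) ∧ C ∨ ¬C ∧ (¬E ∨ E)) ∧ (¬E ∨ E ∨ C) ∧ B ∧ B
= (¬E ∨ E) ∧ (¬E ∨ E ∨ C) ∧ B ∧ B   (distribution)
= (¬E ∨ E) ∧ B ∧ B   (absorption)
= B ∧ B   (complement / identity)
= B   (idempotence)

B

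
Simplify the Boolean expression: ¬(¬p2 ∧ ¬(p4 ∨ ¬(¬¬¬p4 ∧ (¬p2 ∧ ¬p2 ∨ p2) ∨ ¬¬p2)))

¬(¬p2 ∧ ¬(p4 ∨ ¬(¬¬¬p4 ∧ (¬p2 ∧ ¬p2 ∨ p2) ∨ ¬¬p2)))
= p2 ∨ p4 ∨ ¬(¬¬¬p4 ∧ (¬p2 ∧ ¬p2 ∨ p2) ∨ ¬¬p2)
= p2 ∨ p4 ∨ ¬(¬¬¬p4 ∧ (¬p2 ∨ p2) ∨ ¬¬p2)
= p2 ∨ p4 ∨ ¬(¬¬¬p4 ∨ ¬¬p2)
= p2 ∨ p4 ∨ ¬(¬p4 ∨ ¬¬p2)
= p2 ∨ p4 ∨ p4 ∧ ¬p2
= p2 ∨ p4

p2 ∨ p4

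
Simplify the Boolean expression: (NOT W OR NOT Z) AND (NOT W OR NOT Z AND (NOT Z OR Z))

NOT W OR NOT Z

(NOT W OR NOT Z) AND (NOT W OR NOT Z AND (NOT Z OR Z))
= (NOT W OR NOT Z) AND (NOT W OR NOT Z)   [complement / identity]
= NOT W OR NOT Z   [idempotence]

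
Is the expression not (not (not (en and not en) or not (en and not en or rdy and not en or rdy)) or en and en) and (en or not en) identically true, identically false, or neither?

not (not (not (en and not en) or not (en and not en or rdy and not en or rdy)) or en and en) and (en or not en)
= not (en and not en and (en and not en or rdy and not en or rdy) or en and en) and (en or not en)
= not (en and not en and (en and not en or rdy and not en or rdy) or en and en)
= not (en and not en and (en and not en or rdy) or en and en)
= not (en and not en or en and en)
= not en
This depends on en, so it is not a constant.

neither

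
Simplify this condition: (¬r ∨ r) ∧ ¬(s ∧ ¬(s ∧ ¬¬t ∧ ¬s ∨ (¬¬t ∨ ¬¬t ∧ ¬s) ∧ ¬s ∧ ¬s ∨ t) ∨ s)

¬s

(¬r ∨ r) ∧ ¬(s ∧ ¬(s ∧ ¬¬t ∧ ¬s ∨ (¬¬t ∨ ¬¬t ∧ ¬s) ∧ ¬s ∧ ¬s ∨ t) ∨ s)
= (¬r ∨ r) ∧ ¬(s ∧ ¬(s ∧ ¬¬t ∧ ¬s ∨ ¬¬t ∧ ¬s ∧ ¬s ∨ t) ∨ s)   [absorption]
= ¬(s ∧ ¬(s ∧ ¬¬t ∧ ¬s ∨ ¬¬t ∧ ¬s ∧ ¬s ∨ t) ∨ s)   [complement / identity]
= ¬(s ∧ ¬(¬¬t ∧ ¬s ∨ t) ∨ s)   [distribution]
= ¬(s ∧ ¬(t ∧ ¬s ∨ t) ∨ s)   [double negation]
= ¬(s ∧ ¬t ∨ s)   [absorption]
= ¬s   [absorption]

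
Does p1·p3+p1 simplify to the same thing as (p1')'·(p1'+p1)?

E1: p1·p3+p1
    = p1
E2: (p1')'·(p1'+p1)
    = (p1')'
    = p1
Both reduce to p1, so they are equivalent.

Yes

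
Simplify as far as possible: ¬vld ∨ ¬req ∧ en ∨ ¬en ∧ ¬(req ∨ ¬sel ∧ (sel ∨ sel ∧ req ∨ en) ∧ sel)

¬vld ∨ ¬req

¬vld ∨ ¬req ∧ en ∨ ¬en ∧ ¬(req ∨ ¬sel ∧ (sel ∨ sel ∧ req ∨ en) ∧ sel)
= ¬vld ∨ ¬req ∧ en ∨ ¬en ∧ ¬(req ∨ ¬sel ∧ (sel ∨ en) ∧ sel)   — absorption
= ¬vld ∨ ¬req ∧ en ∨ ¬en ∧ ¬(req ∨ ¬sel ∧ sel)   — absorption
= ¬vld ∨ ¬req ∧ en ∨ ¬en ∧ ¬req   — complement / identity
= ¬vld ∨ ¬req   — distribution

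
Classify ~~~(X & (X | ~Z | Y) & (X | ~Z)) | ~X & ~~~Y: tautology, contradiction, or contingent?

~~~(X & (X | ~Z | Y) & (X | ~Z)) | ~X & ~~~Y
= ~~~(X & (X | ~Z)) | ~X & ~~~Y   — absorption
= ~~~X | ~X & ~~~Y   — absorption
= ~X | ~X & ~~~Y   — double negation
= ~X | ~X & ~Y   — double negation
= ~X   — absorption
This depends on X, so it is not a constant.

contingent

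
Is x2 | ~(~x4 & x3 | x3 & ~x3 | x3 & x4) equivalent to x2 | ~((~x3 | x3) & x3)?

Yes

E1: x2 | ~(~x4 & x3 | x3 & ~x3 | x3 & x4)
    = x2 | ~(~x4 & x3 | x3 & x4)   — complement / identity
    = x2 | ~x3   — distribution
E2: x2 | ~((~x3 | x3) & x3)
    = x2 | ~x3   — complement / identity
Both reduce to x2 | ~x3, so they are equivalent.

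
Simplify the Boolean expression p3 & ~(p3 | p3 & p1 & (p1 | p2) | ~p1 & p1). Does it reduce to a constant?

0

p3 & ~(p3 | p3 & p1 & (p1 | p2) | ~p1 & p1)
= p3 & ~(p3 | p3 & p1 | ~p1 & p1)   (absorption)
= p3 & ~(p3 | ~p1 & p1)   (absorption)
= p3 & ~p3   (complement / identity)
= 0   (complement)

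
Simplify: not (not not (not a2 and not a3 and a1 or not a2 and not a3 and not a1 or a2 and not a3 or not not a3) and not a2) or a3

not (not not (not a2 and not a3 and a1 or not a2 and not a3 and not a1 or a2 and not a3 or not not a3) and not a2) or a3
= not (not not (not a2 and not a3 or a2 and not a3 or not not a3) and not a2) or a3   — distribution
= not (not a2 and not a3 or a2 and not a3 or not not a3) or a2 or a3   — De Morgan
= not (not a3 or not not a3) or a2 or a3   — distribution
= a3 and not a3 or a2 or a3   — De Morgan
= a2 or a3   — complement / identity

a2 or a3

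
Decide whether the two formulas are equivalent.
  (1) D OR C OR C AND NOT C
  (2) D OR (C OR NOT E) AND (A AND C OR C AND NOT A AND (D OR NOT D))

Yes

E1: D OR C OR C AND NOT C
    = D OR C
E2: D OR (C OR NOT E) AND (A AND C OR C AND NOT A AND (D OR NOT D))
    = D OR (C OR NOT E) AND (A AND C OR C AND NOT A)
    = D OR (C OR NOT E) AND C
    = D OR C
Both reduce to D OR C, so they are equivalent.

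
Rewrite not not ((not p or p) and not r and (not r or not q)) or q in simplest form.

not not ((not p or p) and not r and (not r or not q)) or q
= not not (not r and (not r or not q)) or q   — complement / identity
= not not not r or q   — absorption
= not r or q   — double negation

not r or q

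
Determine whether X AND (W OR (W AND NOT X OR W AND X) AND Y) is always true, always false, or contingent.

contingent

X AND (W OR (W AND NOT X OR W AND X) AND Y)
= X AND (W OR W AND Y)   [distribution]
= X AND W   [absorption]
This depends on W, X, so it is not a constant.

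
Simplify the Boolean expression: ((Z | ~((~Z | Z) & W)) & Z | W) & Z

Z

((Z | ~((~Z | Z) & W)) & Z | W) & Z
= ((Z | ~W) & Z | W) & Z
= (Z | W) & Z
= Z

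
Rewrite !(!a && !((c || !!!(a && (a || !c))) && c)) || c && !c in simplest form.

a || c

!(!a && !((c || !!!(a && (a || !c))) && c)) || c && !c
= a || (c || !!!(a && (a || !c))) && c || c && !c   (De Morgan)
= a || (c || !(a && (a || !c))) && c || c && !c   (double negation)
= a || (c || !(a && (a || !c))) && c   (complement / identity)
= a || (c || !a) && c   (absorption)
= a || c   (absorption)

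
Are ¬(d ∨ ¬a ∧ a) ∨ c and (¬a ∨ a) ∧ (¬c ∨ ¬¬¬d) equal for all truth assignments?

No

E1: ¬(d ∨ ¬a ∧ a) ∨ c
    = ¬d ∨ c
E2: (¬a ∨ a) ∧ (¬c ∨ ¬¬¬d)
    = (¬a ∨ a) ∧ (¬c ∨ ¬d)
    = ¬c ∨ ¬d
These differ: at a=0, c=1, d=1, E1 = 1 but E2 = 0.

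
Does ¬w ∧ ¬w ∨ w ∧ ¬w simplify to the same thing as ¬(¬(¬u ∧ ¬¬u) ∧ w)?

Yes

E1: ¬w ∧ ¬w ∨ w ∧ ¬w
    = ¬w   (distribution)
E2: ¬(¬(¬u ∧ ¬¬u) ∧ w)
    = ¬((u ∨ ¬u) ∧ w)   (De Morgan)
    = ¬w   (complement / identity)
Both reduce to ¬w, so they are equivalent.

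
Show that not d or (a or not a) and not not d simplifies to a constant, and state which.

not d or (a or not a) and not not d
= not d or not not d
= not d or d
= True

True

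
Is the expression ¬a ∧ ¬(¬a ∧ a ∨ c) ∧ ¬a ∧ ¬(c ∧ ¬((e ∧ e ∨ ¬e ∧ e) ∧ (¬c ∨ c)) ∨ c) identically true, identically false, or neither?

¬a ∧ ¬(¬a ∧ a ∨ c) ∧ ¬a ∧ ¬(c ∧ ¬((e ∧ e ∨ ¬e ∧ e) ∧ (¬c ∨ c)) ∨ c)
= ¬a ∧ ¬(¬a ∧ a ∨ c) ∧ ¬a ∧ ¬(c ∧ ¬(e ∧ e ∨ ¬e ∧ e) ∨ c)   — complement / identity
= ¬a ∧ ¬(¬a ∧ a ∨ c) ∧ ¬a ∧ ¬(c ∧ ¬e ∨ c)   — distribution
= ¬a ∧ ¬(¬a ∧ a ∨ c) ∧ ¬a ∧ ¬c   — absorption
= ¬a ∧ ¬c ∧ ¬a ∧ ¬c   — complement / identity
= ¬a ∧ ¬c   — idempotence
This depends on a, c, so it is not a constant.

neither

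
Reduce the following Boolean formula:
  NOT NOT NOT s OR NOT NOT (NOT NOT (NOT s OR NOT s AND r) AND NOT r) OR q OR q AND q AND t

NOT NOT NOT s OR NOT NOT (NOT NOT (NOT s OR NOT s AND r) AND NOT r) OR q OR q AND q AND t
= NOT NOT NOT s OR NOT NOT (NOT NOT NOT s AND NOT r) OR q OR q AND q AND t   — absorption
= NOT NOT NOT s OR NOT NOT NOT s AND NOT r OR q OR q AND q AND t   — double negation
= NOT NOT NOT s OR NOT NOT NOT s AND NOT r OR q OR q AND t   — idempotence
= NOT NOT NOT s OR NOT NOT NOT s AND NOT r OR q   — absorption
= NOT NOT NOT s OR q   — absorption
= NOT s OR q   — double negation

NOT s OR q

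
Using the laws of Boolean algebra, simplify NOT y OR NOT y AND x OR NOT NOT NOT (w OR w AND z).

NOT y OR NOT y AND x OR NOT NOT NOT (w OR w AND z)
= NOT y OR NOT NOT NOT (w OR w AND z)   (absorption)
= NOT y OR NOT NOT NOT w   (absorption)
= NOT y OR NOT w   (double negation)

NOT y OR NOT w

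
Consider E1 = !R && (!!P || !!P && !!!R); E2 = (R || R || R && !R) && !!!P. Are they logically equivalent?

E1: !R && (!!P || !!P && !!!R)
    = !R && (!!P || !!P && !R)   — double negation
    = !R && !!P   — absorption
    = !R && P   — double negation
E2: (R || R || R && !R) && !!!P
    = (R || R || R && !R) && !P   — double negation
    = (R || R) && !P   — complement / identity
    = R && !P   — idempotence
These differ: at P=1, R=0, E1 = 1 but E2 = 0.

No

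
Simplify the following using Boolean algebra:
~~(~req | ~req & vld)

~req

~~(~req | ~req & vld)
= ~~~req   — absorption
= ~req   — double negation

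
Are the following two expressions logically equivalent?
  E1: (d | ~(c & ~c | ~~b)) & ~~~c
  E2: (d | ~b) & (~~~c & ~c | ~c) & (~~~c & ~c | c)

E1: (d | ~(c & ~c | ~~b)) & ~~~c
    = (d | ~~~b) & ~~~c   [complement / identity]
    = (d | ~~~b) & ~c   [double negation]
    = (d | ~b) & ~c   [double negation]
E2: (d | ~b) & (~~~c & ~c | ~c) & (~~~c & ~c | c)
    = (d | ~b) & (~c & c | ~~~c & ~c)   [distribution]
    = (d | ~b) & (~c & c | ~c & ~c)   [double negation]
    = (d | ~b) & ~c   [distribution]
Both reduce to (d | ~b) & ~c, so they are equivalent.

Yes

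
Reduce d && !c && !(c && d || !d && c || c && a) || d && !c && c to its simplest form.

d && !c && !(c && d || !d && c || c && a) || d && !c && c
= d && !c && !(c || c && a) || d && !c && c   [distribution]
= d && !c && !c || d && !c && c   [absorption]
= d && !c   [distribution]

d && !c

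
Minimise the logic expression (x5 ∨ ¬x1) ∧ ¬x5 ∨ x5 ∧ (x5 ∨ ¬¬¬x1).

x5 ∨ ¬x1

(x5 ∨ ¬x1) ∧ ¬x5 ∨ x5 ∧ (x5 ∨ ¬¬¬x1)
= (x5 ∨ ¬x1) ∧ ¬x5 ∨ x5 ∧ (x5 ∨ ¬x1)   — double negation
= x5 ∨ ¬x1   — distribution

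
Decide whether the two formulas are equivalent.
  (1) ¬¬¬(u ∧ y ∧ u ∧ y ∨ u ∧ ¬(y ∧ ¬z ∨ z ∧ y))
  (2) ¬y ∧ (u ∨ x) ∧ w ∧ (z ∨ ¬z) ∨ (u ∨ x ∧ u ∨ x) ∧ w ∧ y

E1: ¬¬¬(u ∧ y ∧ u ∧ y ∨ u ∧ ¬(y ∧ ¬z ∨ z ∧ y))
    = ¬(u ∧ y ∧ u ∧ y ∨ u ∧ ¬(y ∧ ¬z ∨ z ∧ y))   — double negation
    = ¬(u ∧ y ∧ u ∧ y ∨ u ∧ ¬y)   — distribution
    = ¬(u ∧ y ∨ u ∧ ¬y)   — idempotence
    = ¬u   — distribution
E2: ¬y ∧ (u ∨ x) ∧ w ∧ (z ∨ ¬z) ∨ (u ∨ x ∧ u ∨ x) ∧ w ∧ y
    = ¬y ∧ (u ∨ x) ∧ w ∧ (z ∨ ¬z) ∨ (u ∨ x) ∧ w ∧ y   — absorption
    = ¬y ∧ (u ∨ x) ∧ w ∨ (u ∨ x) ∧ w ∧ y   — complement / identity
    = (u ∨ x) ∧ w   — distribution
These differ: at u=0, w=0, x=0, y=1, z=0, E1 = 1 but E2 = 0.

No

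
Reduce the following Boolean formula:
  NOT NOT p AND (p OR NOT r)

p

NOT NOT p AND (p OR NOT r)
= p AND (p OR NOT r)   (double negation)
= p   (absorption)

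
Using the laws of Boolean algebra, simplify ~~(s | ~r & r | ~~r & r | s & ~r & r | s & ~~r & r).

s | r

~~(s | ~r & r | ~~r & r | s & ~r & r | s & ~~r & r)
= ~~(s | ~r & r | ~~r & r | (~r & r | ~~r & r) & s)
= s | ~r & r | ~~r & r | (~r & r | ~~r & r) & s
= s | ~r & r | ~~r & r
= s | ~r & r | r & r
= s | r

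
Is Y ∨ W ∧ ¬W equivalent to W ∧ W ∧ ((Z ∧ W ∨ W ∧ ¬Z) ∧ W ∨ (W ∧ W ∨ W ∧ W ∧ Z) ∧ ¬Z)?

E1: Y ∨ W ∧ ¬W
    = Y   [complement / identity]
E2: W ∧ W ∧ ((Z ∧ W ∨ W ∧ ¬Z) ∧ W ∨ (W ∧ W ∨ W ∧ W ∧ Z) ∧ ¬Z)
    = W ∧ W ∧ (W ∧ W ∨ (W ∧ W ∨ W ∧ W ∧ Z) ∧ ¬Z)   [distribution]
    = W ∧ W ∧ (W ∧ W ∨ W ∧ W ∧ ¬Z)   [absorption]
    = W ∧ W ∧ W ∧ W   [absorption]
    = W ∧ W   [idempotence]
    = W   [idempotence]
These differ: at W=0, Y=1, Z=0, E1 = 1 but E2 = 0.

No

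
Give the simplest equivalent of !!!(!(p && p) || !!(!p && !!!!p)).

p

!!!(!(p && p) || !!(!p && !!!!p))
= !!!(!(p && p) || !!(!p && !!p))
= !!!(!(p && p) || !(p || !p))
= !!(p && p && (p || !p))
= !!(p && p)
= p && p
= p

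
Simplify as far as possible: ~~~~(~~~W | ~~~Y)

~~~~(~~~W | ~~~Y)
= ~~(~~~W | ~~~Y)   — double negation
= ~(~~W & ~~Y)   — De Morgan
= ~W | ~Y   — De Morgan

~W | ~Y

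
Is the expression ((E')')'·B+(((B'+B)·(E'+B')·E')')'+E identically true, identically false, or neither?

identically true

((E')')'·B+(((B'+B)·(E'+B')·E')')'+E
= ((E')')'·B+(((E'+B')·E')')'+E   — complement / identity
= ((E')')'·B+((E')')'+E   — absorption
= ((E')')'+E   — absorption
= E'+E   — double negation
= 1   — complement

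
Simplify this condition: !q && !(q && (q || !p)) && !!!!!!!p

!q && !(q && (q || !p)) && !!!!!!!p
= !q && !q && !!!!!!!p   (absorption)
= !q && !!!!!!!p   (idempotence)
= !q && !!!!!p   (double negation)
= !q && !!!p   (double negation)
= !q && !p   (double negation)

!q && !p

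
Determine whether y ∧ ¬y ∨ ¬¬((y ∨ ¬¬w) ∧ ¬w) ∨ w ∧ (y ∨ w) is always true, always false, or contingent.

contingent

y ∧ ¬y ∨ ¬¬((y ∨ ¬¬w) ∧ ¬w) ∨ w ∧ (y ∨ w)
= y ∧ ¬y ∨ ¬¬((y ∨ w) ∧ ¬w) ∨ w ∧ (y ∨ w)   — double negation
= ¬¬((y ∨ w) ∧ ¬w) ∨ w ∧ (y ∨ w)   — complement / identity
= (y ∨ w) ∧ ¬w ∨ w ∧ (y ∨ w)   — double negation
= y ∨ w   — distribution
This depends on w, y, so it is not a constant.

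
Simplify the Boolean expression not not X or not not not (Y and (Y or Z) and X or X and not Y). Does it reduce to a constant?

True

not not X or not not not (Y and (Y or Z) and X or X and not Y)
= not not X or not not not (Y and X or X and not Y)   [absorption]
= X or not not not (Y and X or X and not Y)   [double negation]
= X or not not not X   [distribution]
= X or not X   [double negation]
= True   [complement]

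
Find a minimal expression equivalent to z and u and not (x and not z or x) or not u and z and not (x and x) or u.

z and u and not (x and not z or x) or not u and z and not (x and x) or u
= z and u and not x or not u and z and not (x and x) or u   — absorption
= z and u and not x or not u and z and not x or u   — idempotence
= not x and (z and u or not u and z) or u   — distribution
= not x and z or u   — distribution

not x and z or u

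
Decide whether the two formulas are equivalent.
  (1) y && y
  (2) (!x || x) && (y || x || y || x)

No

E1: y && y
    = y   — idempotence
E2: (!x || x) && (y || x || y || x)
    = (!x || x) && (y || x)   — idempotence
    = y || x   — complement / identity
These differ: at x=1, y=0, E1 = 0 but E2 = 1.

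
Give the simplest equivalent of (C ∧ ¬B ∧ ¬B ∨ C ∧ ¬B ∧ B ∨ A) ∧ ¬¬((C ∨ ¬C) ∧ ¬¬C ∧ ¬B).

C ∧ ¬B

(C ∧ ¬B ∧ ¬B ∨ C ∧ ¬B ∧ B ∨ A) ∧ ¬¬((C ∨ ¬C) ∧ ¬¬C ∧ ¬B)
= (C ∧ ¬B ∧ ¬B ∨ C ∧ ¬B ∧ B ∨ A) ∧ (C ∨ ¬C) ∧ ¬¬C ∧ ¬B   — double negation
= (C ∧ ¬B ∨ A) ∧ (C ∨ ¬C) ∧ ¬¬C ∧ ¬B   — distribution
= (C ∧ ¬B ∨ A) ∧ (C ∨ ¬C) ∧ C ∧ ¬B   — double negation
= (C ∧ ¬B ∨ A) ∧ C ∧ ¬B   — complement / identity
= C ∧ ¬B   — absorption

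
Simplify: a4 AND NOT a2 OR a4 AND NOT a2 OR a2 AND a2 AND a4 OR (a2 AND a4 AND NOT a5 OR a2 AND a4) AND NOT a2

a4

a4 AND NOT a2 OR a4 AND NOT a2 OR a2 AND a2 AND a4 OR (a2 AND a4 AND NOT a5 OR a2 AND a4) AND NOT a2
= a4 AND NOT a2 OR a4 AND NOT a2 OR a2 AND a2 AND a4 OR a2 AND a4 AND NOT a2   [absorption]
= a4 AND NOT a2 OR a4 AND NOT a2 OR a2 AND a4   [distribution]
= a4 AND NOT a2 OR a2 AND a4   [idempotence]
= a4   [distribution]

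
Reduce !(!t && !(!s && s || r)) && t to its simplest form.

!(!t && !(!s && s || r)) && t
= (t || !s && s || r) && t
= (t || r) && t
= t

t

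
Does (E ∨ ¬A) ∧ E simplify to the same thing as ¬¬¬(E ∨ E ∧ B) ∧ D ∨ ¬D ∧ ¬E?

E1: (E ∨ ¬A) ∧ E
    = E
E2: ¬¬¬(E ∨ E ∧ B) ∧ D ∨ ¬D ∧ ¬E
    = ¬(E ∨ E ∧ B) ∧ D ∨ ¬D ∧ ¬E
    = ¬E ∧ D ∨ ¬D ∧ ¬E
    = ¬E
These differ: at A=0, B=0, D=0, E=1, E1 = 1 but E2 = 0.

No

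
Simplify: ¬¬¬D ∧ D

¬¬¬D ∧ D
= ¬D ∧ D   [double negation]
= False   [complement]

False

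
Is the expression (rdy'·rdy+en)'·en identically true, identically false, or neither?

identically false

(rdy'·rdy+en)'·en
= en'·en   — complement / identity
= 0   — complement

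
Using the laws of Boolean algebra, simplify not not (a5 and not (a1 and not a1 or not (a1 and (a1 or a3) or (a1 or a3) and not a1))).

not not (a5 and not (a1 and not a1 or not (a1 and (a1 or a3) or (a1 or a3) and not a1)))
= a5 and not (a1 and not a1 or not (a1 and (a1 or a3) or (a1 or a3) and not a1))   [double negation]
= a5 and not not (a1 and (a1 or a3) or (a1 or a3) and not a1)   [complement / identity]
= a5 and (a1 and (a1 or a3) or (a1 or a3) and not a1)   [double negation]
= a5 and (a1 or a3)   [distribution]

a5 and (a1 or a3)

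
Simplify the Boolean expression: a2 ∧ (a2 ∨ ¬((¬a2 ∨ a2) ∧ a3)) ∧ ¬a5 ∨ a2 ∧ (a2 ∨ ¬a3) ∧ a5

a2 ∧ (a2 ∨ ¬((¬a2 ∨ a2) ∧ a3)) ∧ ¬a5 ∨ a2 ∧ (a2 ∨ ¬a3) ∧ a5
= a2 ∧ (a2 ∨ ¬a3) ∧ ¬a5 ∨ a2 ∧ (a2 ∨ ¬a3) ∧ a5   — complement / identity
= a2 ∧ (a2 ∨ ¬a3)   — distribution
= a2   — absorption

a2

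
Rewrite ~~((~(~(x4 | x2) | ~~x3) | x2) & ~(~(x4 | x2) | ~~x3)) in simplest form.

(x4 | x2) & ~x3

~~((~(~(x4 | x2) | ~~x3) | x2) & ~(~(x4 | x2) | ~~x3))
= ~~~(~(x4 | x2) | ~~x3)   (absorption)
= ~~((x4 | x2) & ~x3)   (De Morgan)
= (x4 | x2) & ~x3   (double negation)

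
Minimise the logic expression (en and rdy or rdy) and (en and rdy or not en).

rdy

(en and rdy or rdy) and (en and rdy or not en)
= rdy and not en or en and rdy   (distribution)
= rdy   (distribution)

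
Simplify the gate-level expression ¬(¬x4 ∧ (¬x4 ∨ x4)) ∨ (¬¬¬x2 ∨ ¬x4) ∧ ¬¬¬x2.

¬(¬x4 ∧ (¬x4 ∨ x4)) ∨ (¬¬¬x2 ∨ ¬x4) ∧ ¬¬¬x2
= ¬(¬x4 ∧ (¬x4 ∨ x4)) ∨ ¬¬¬x2   (absorption)
= ¬¬x4 ∨ ¬¬¬x2   (complement / identity)
= x4 ∨ ¬¬¬x2   (double negation)
= x4 ∨ ¬x2   (double negation)

x4 ∨ ¬x2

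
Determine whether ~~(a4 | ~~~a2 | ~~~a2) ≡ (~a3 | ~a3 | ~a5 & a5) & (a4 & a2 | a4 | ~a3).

E1: ~~(a4 | ~~~a2 | ~~~a2)
    = ~~(a4 | ~~~a2)   [idempotence]
    = ~~(a4 | ~a2)   [double negation]
    = a4 | ~a2   [double negation]
E2: (~a3 | ~a3 | ~a5 & a5) & (a4 & a2 | a4 | ~a3)
    = (~a3 | ~a3 | ~a5 & a5) & (a4 | ~a3)   [absorption]
    = (~a3 | ~a3) & (a4 | ~a3)   [complement / identity]
    = ~a3 & a4 | ~a3   [distribution]
    = ~a3   [absorption]
These differ: at a2=0, a3=1, a4=0, a5=0, E1 = 1 but E2 = 0.

No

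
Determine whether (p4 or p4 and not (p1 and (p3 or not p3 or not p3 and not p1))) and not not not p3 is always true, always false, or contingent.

contingent

(p4 or p4 and not (p1 and (p3 or not p3 or not p3 and not p1))) and not not not p3
= (p4 or p4 and not (p1 and (p3 or not p3))) and not not not p3
= (p4 or p4 and not p1) and not not not p3
= (p4 or p4 and not p1) and not p3
= p4 and not p3
This depends on p3, p4, so it is not a constant.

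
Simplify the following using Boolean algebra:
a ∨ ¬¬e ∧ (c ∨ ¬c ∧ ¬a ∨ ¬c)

a ∨ ¬¬e ∧ (c ∨ ¬c ∧ ¬a ∨ ¬c)
= a ∨ e ∧ (c ∨ ¬c ∧ ¬a ∨ ¬c)   — double negation
= a ∨ e ∧ (c ∨ ¬c)   — absorption
= a ∨ e   — complement / identity

a ∨ e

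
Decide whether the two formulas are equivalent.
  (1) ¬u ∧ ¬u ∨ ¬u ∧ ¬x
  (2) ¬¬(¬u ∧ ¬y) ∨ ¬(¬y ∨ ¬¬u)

Yes

E1: ¬u ∧ ¬u ∨ ¬u ∧ ¬x
    = ¬u ∧ (¬u ∨ ¬x)   [distribution]
    = ¬u   [absorption]
E2: ¬¬(¬u ∧ ¬y) ∨ ¬(¬y ∨ ¬¬u)
    = ¬¬(¬u ∧ ¬y) ∨ y ∧ ¬u   [De Morgan]
    = ¬u ∧ ¬y ∨ y ∧ ¬u   [double negation]
    = ¬u   [distribution]
Both reduce to ¬u, so they are equivalent.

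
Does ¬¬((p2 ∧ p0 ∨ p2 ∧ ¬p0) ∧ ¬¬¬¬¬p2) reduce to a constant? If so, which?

¬¬((p2 ∧ p0 ∨ p2 ∧ ¬p0) ∧ ¬¬¬¬¬p2)
= (p2 ∧ p0 ∨ p2 ∧ ¬p0) ∧ ¬¬¬¬¬p2   [double negation]
= p2 ∧ ¬¬¬¬¬p2   [distribution]
= p2 ∧ ¬¬¬p2   [double negation]
= p2 ∧ ¬p2   [double negation]
= False   [complement]

yes, False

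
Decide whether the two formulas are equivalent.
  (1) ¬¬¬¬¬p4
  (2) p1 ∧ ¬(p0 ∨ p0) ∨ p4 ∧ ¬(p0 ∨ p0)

No

E1: ¬¬¬¬¬p4
    = ¬¬¬p4   [double negation]
    = ¬p4   [double negation]
E2: p1 ∧ ¬(p0 ∨ p0) ∨ p4 ∧ ¬(p0 ∨ p0)
    = ¬(p0 ∨ p0) ∧ (p1 ∨ p4)   [distribution]
    = ¬p0 ∧ (p1 ∨ p4)   [idempotence]
These differ: at p0=0, p1=0, p4=0, E1 = 1 but E2 = 0.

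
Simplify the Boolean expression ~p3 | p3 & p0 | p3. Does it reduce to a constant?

~p3 | p3 & p0 | p3
= ~p3 | p3   (absorption)
= 1   (complement)

1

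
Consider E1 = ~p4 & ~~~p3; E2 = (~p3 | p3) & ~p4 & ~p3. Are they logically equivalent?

E1: ~p4 & ~~~p3
    = ~p4 & ~p3   — double negation
E2: (~p3 | p3) & ~p4 & ~p3
    = ~p4 & ~p3   — complement / identity
Both reduce to ~p4 & ~p3, so they are equivalent.

Yes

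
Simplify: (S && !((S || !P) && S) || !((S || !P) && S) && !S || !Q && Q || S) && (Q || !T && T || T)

(S && !((S || !P) && S) || !((S || !P) && S) && !S || !Q && Q || S) && (Q || !T && T || T)
= (S && !((S || !P) && S) || !((S || !P) && S) && !S || !Q && Q || S) && (Q || T)   [complement / identity]
= (!((S || !P) && S) || !Q && Q || S) && (Q || T)   [distribution]
= (!S || !Q && Q || S) && (Q || T)   [absorption]
= (!S || S) && (Q || T)   [complement / identity]
= Q || T   [complement / identity]

Q || T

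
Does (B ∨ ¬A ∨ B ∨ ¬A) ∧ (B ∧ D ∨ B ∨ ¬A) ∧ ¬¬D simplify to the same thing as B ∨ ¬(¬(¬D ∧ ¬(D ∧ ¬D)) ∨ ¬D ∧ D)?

E1: (B ∨ ¬A ∨ B ∨ ¬A) ∧ (B ∧ D ∨ B ∨ ¬A) ∧ ¬¬D
    = (B ∨ ¬A ∨ B ∨ ¬A) ∧ (B ∨ ¬A) ∧ ¬¬D   [absorption]
    = (B ∨ ¬A ∨ B ∨ ¬A) ∧ (B ∨ ¬A) ∧ D   [double negation]
    = (B ∨ ¬A) ∧ (B ∨ ¬A) ∧ D   [idempotence]
    = (B ∨ ¬A) ∧ D   [idempotence]
E2: B ∨ ¬(¬(¬D ∧ ¬(D ∧ ¬D)) ∨ ¬D ∧ D)
    = B ∨ ¬(D ∨ D ∧ ¬D ∨ ¬D ∧ D)   [De Morgan]
    = B ∨ ¬(D ∨ D ∧ ¬D)   [complement / identity]
    = B ∨ ¬D   [complement / identity]
These differ: at A=1, B=0, D=0, E1 = 0 but E2 = 1.

No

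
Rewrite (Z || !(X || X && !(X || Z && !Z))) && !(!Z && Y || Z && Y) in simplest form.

(Z || !X) && !Y

(Z || !(X || X && !(X || Z && !Z))) && !(!Z && Y || Z && Y)
= (Z || !(X || X && !X)) && !(!Z && Y || Z && Y)
= (Z || !X) && !(!Z && Y || Z && Y)
= (Z || !X) && !Y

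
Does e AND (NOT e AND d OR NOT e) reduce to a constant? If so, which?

yes, False

e AND (NOT e AND d OR NOT e)
= e AND NOT e   (absorption)
= FALSE   (complement)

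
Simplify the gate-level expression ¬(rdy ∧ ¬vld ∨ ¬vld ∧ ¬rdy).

vld

¬(rdy ∧ ¬vld ∨ ¬vld ∧ ¬rdy)
= ¬¬vld
= vld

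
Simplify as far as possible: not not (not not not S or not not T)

not not (not not not S or not not T)
= not (not not S and not T)   — De Morgan
= not S or T   — De Morgan

not S or T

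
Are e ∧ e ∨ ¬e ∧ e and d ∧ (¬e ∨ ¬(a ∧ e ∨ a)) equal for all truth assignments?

E1: e ∧ e ∨ ¬e ∧ e
    = e   (distribution)
E2: d ∧ (¬e ∨ ¬(a ∧ e ∨ a))
    = d ∧ (¬e ∨ ¬a)   (absorption)
These differ: at a=1, d=1, e=0, E1 = 0 but E2 = 1.

No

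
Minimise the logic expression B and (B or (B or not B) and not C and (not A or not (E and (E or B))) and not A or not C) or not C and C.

B

B and (B or (B or not B) and not C and (not A or not (E and (E or B))) and not A or not C) or not C and C
= B and (B or (B or not B) and not C and (not A or not E) and not A or not C) or not C and C   — absorption
= B and (B or not C and (not A or not E) and not A or not C) or not C and C   — complement / identity
= B and (B or not C and not A or not C) or not C and C   — absorption
= B and (B or not C) or not C and C   — absorption
= B and (B or not C)   — complement / identity
= B   — absorption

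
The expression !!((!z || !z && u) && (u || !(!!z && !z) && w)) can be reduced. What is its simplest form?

!z && (u || w)

!!((!z || !z && u) && (u || !(!!z && !z) && w))
= !!(!z && (u || !(!!z && !z) && w))   — absorption
= !!(!z && (u || (!z || z) && w))   — De Morgan
= !z && (u || (!z || z) && w)   — double negation
= !z && (u || w)   — complement / identity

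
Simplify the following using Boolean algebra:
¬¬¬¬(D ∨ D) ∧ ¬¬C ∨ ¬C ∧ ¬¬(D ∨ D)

¬¬¬¬(D ∨ D) ∧ ¬¬C ∨ ¬C ∧ ¬¬(D ∨ D)
= ¬¬(D ∨ D) ∧ ¬¬C ∨ ¬C ∧ ¬¬(D ∨ D)   (double negation)
= ¬¬(D ∨ D) ∧ C ∨ ¬C ∧ ¬¬(D ∨ D)   (double negation)
= ¬¬(D ∨ D)   (distribution)
= D ∨ D   (double negation)
= D   (idempotence)

D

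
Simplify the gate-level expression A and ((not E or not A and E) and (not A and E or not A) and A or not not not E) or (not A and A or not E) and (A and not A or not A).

not E

A and ((not E or not A and E) and (not A and E or not A) and A or not not not E) or (not A and A or not E) and (A and not A or not A)
= A and ((not E or not A and E) and (not A and E or not A) and A or not not not E) or (not A and A or not E) and not A   [complement / identity]
= A and ((not A and E or not E and not A) and A or not not not E) or (not A and A or not E) and not A   [distribution]
= A and (not A and A or not not not E) or (not A and A or not E) and not A   [distribution]
= A and (not A and A or not E) or (not A and A or not E) and not A   [double negation]
= not A and A or not E   [distribution]
= not E   [complement / identity]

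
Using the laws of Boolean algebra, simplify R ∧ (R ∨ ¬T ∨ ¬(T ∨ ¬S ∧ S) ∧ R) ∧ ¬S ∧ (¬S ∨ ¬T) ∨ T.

R ∧ ¬S ∨ T

R ∧ (R ∨ ¬T ∨ ¬(T ∨ ¬S ∧ S) ∧ R) ∧ ¬S ∧ (¬S ∨ ¬T) ∨ T
= R ∧ (R ∨ ¬T ∨ ¬T ∧ R) ∧ ¬S ∧ (¬S ∨ ¬T) ∨ T
= R ∧ (R ∨ ¬T ∨ ¬T ∧ R) ∧ ¬S ∨ T
= R ∧ (R ∨ ¬T) ∧ ¬S ∨ T
= R ∧ ¬S ∨ T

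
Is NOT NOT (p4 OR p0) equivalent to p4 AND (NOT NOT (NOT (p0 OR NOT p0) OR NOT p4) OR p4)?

E1: NOT NOT (p4 OR p0)
    = p4 OR p0
E2: p4 AND (NOT NOT (NOT (p0 OR NOT p0) OR NOT p4) OR p4)
    = p4 AND (NOT ((p0 OR NOT p0) AND p4) OR p4)
    = p4 AND (NOT p4 OR p4)
    = p4
These differ: at p0=1, p4=0, E1 = 1 but E2 = 0.

No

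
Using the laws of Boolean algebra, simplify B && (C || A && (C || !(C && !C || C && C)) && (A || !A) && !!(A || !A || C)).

B && (C || A)

B && (C || A && (C || !(C && !C || C && C)) && (A || !A) && !!(A || !A || C))
= B && (C || A && (C || !C) && (A || !A) && !!(A || !A || C))   [distribution]
= B && (C || A && (C || !C) && (A || !A) && (A || !A || C))   [double negation]
= B && (C || A && (C || !C) && (A || !A))   [absorption]
= B && (C || A && (A || !A))   [complement / identity]
= B && (C || A)   [complement / identity]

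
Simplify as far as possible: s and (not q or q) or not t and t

s

s and (not q or q) or not t and t
= s or not t and t
= s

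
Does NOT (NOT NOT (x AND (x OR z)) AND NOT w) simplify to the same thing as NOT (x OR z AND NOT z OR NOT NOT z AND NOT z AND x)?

No

E1: NOT (NOT NOT (x AND (x OR z)) AND NOT w)
    = NOT (x AND (x OR z)) OR w   (De Morgan)
    = NOT x OR w   (absorption)
E2: NOT (x OR z AND NOT z OR NOT NOT z AND NOT z AND x)
    = NOT (x OR z AND NOT z OR z AND NOT z AND x)   (double negation)
    = NOT (x OR z AND NOT z)   (absorption)
    = NOT x   (complement / identity)
These differ: at w=1, x=1, z=0, E1 = 1 but E2 = 0.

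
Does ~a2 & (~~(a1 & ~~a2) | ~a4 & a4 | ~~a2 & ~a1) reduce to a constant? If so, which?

yes, False

~a2 & (~~(a1 & ~~a2) | ~a4 & a4 | ~~a2 & ~a1)
= ~a2 & (a1 & ~~a2 | ~a4 & a4 | ~~a2 & ~a1)   (double negation)
= ~a2 & (a1 & ~~a2 | ~~a2 & ~a1)   (complement / identity)
= ~a2 & ~~a2   (distribution)
= ~a2 & a2   (double negation)
= 0   (complement)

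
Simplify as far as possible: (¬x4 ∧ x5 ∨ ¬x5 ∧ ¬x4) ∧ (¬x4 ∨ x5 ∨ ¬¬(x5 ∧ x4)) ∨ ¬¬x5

(¬x4 ∧ x5 ∨ ¬x5 ∧ ¬x4) ∧ (¬x4 ∨ x5 ∨ ¬¬(x5 ∧ x4)) ∨ ¬¬x5
= (¬x4 ∧ x5 ∨ ¬x5 ∧ ¬x4) ∧ (¬x4 ∨ x5 ∨ x5 ∧ x4) ∨ ¬¬x5
= (¬x4 ∧ x5 ∨ ¬x5 ∧ ¬x4) ∧ (¬x4 ∨ x5) ∨ ¬¬x5
= ¬x4 ∧ (¬x4 ∨ x5) ∨ ¬¬x5
= ¬x4 ∨ ¬¬x5
= ¬x4 ∨ x5

¬x4 ∨ x5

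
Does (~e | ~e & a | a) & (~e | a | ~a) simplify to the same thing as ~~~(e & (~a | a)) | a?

Yes

E1: (~e | ~e & a | a) & (~e | a | ~a)
    = (~e | a) & (~e | a | ~a)   — absorption
    = ~e | a   — absorption
E2: ~~~(e & (~a | a)) | a
    = ~(e & (~a | a)) | a   — double negation
    = ~e | a   — complement / identity
Both reduce to ~e | a, so they are equivalent.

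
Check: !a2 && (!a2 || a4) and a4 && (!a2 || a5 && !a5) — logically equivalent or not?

E1: !a2 && (!a2 || a4)
    = !a2   — absorption
E2: a4 && (!a2 || a5 && !a5)
    = a4 && !a2   — complement / identity
These differ: at a2=0, a4=0, a5=0, E1 = 1 but E2 = 0.

No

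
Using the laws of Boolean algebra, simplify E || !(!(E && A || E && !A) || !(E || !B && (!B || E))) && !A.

E

E || !(!(E && A || E && !A) || !(E || !B && (!B || E))) && !A
= E || !(!(E && A || E && !A) || !(E || !B)) && !A
= E || (E && A || E && !A) && (E || !B) && !A
= E || E && (E || !B) && !A
= E || E && !A
= E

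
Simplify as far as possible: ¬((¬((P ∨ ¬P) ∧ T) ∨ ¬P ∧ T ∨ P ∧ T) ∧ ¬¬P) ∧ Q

¬((¬((P ∨ ¬P) ∧ T) ∨ ¬P ∧ T ∨ P ∧ T) ∧ ¬¬P) ∧ Q
= ¬((¬((P ∨ ¬P) ∧ T) ∨ ¬P ∧ T ∨ P ∧ T) ∧ P) ∧ Q   [double negation]
= ¬((¬((P ∨ ¬P) ∧ T) ∨ T) ∧ P) ∧ Q   [distribution]
= ¬((¬T ∨ T) ∧ P) ∧ Q   [complement / identity]
= ¬P ∧ Q   [complement / identity]

¬P ∧ Q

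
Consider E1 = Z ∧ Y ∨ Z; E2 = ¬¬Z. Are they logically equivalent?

Yes

E1: Z ∧ Y ∨ Z
    = Z   — absorption
E2: ¬¬Z
    = Z   — double negation
Both reduce to Z, so they are equivalent.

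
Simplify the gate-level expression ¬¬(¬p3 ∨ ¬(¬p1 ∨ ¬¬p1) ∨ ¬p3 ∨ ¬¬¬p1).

¬p3 ∨ ¬p1

¬¬(¬p3 ∨ ¬(¬p1 ∨ ¬¬p1) ∨ ¬p3 ∨ ¬¬¬p1)
= ¬¬(¬p3 ∨ p1 ∧ ¬p1 ∨ ¬p3 ∨ ¬¬¬p1)   — De Morgan
= ¬¬(¬p3 ∨ ¬p3 ∨ ¬¬¬p1)   — complement / identity
= ¬¬(¬p3 ∨ ¬¬¬p1)   — idempotence
= ¬¬(¬p3 ∨ ¬p1)   — double negation
= ¬p3 ∨ ¬p1   — double negation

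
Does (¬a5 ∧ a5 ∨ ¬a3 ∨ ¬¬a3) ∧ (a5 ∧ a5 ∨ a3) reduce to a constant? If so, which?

no

(¬a5 ∧ a5 ∨ ¬a3 ∨ ¬¬a3) ∧ (a5 ∧ a5 ∨ a3)
= (¬a5 ∧ a5 ∨ ¬a3 ∨ ¬¬a3) ∧ (a5 ∨ a3)   (idempotence)
= (¬a3 ∨ ¬¬a3) ∧ (a5 ∨ a3)   (complement / identity)
= (¬a3 ∨ a3) ∧ (a5 ∨ a3)   (double negation)
= a5 ∨ a3   (complement / identity)
This depends on a3, a5, so it is not a constant.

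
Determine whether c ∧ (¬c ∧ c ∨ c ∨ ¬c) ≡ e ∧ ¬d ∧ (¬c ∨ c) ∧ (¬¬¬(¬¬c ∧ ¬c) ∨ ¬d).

E1: c ∧ (¬c ∧ c ∨ c ∨ ¬c)
    = c ∧ (c ∨ ¬c)
    = c
E2: e ∧ ¬d ∧ (¬c ∨ c) ∧ (¬¬¬(¬¬c ∧ ¬c) ∨ ¬d)
    = e ∧ ¬d ∧ (¬c ∨ c) ∧ (¬(¬¬c ∧ ¬c) ∨ ¬d)
    = e ∧ ¬d ∧ (¬c ∨ c) ∧ (¬c ∨ c ∨ ¬d)
    = e ∧ ¬d ∧ (¬c ∨ c)
    = e ∧ ¬d
These differ: at c=1, d=0, e=0, E1 = 1 but E2 = 0.

No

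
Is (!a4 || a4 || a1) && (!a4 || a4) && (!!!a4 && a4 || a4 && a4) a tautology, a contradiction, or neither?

neither

(!a4 || a4 || a1) && (!a4 || a4) && (!!!a4 && a4 || a4 && a4)
= (!a4 || a4) && (!!!a4 && a4 || a4 && a4)   [absorption]
= (!a4 || a4) && (!a4 && a4 || a4 && a4)   [double negation]
= (!a4 || a4) && a4   [distribution]
= a4   [complement / identity]
This depends on a4, so it is not a constant.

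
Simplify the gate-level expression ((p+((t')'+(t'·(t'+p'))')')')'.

p+t'

((p+((t')'+(t'·(t'+p'))')')')'
= p+((t')'+(t'·(t'+p'))')'
= p+((t')'+(t')')'
= p+((t')')'
= p+t'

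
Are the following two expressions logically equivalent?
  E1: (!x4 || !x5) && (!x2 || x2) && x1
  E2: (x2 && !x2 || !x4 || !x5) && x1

E1: (!x4 || !x5) && (!x2 || x2) && x1
    = (!x4 || !x5) && x1   [complement / identity]
E2: (x2 && !x2 || !x4 || !x5) && x1
    = (!x4 || !x5) && x1   [complement / identity]
Both reduce to (!x4 || !x5) && x1, so they are equivalent.

Yes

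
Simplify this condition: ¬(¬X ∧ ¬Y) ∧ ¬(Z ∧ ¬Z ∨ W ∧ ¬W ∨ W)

(X ∨ Y) ∧ ¬W

¬(¬X ∧ ¬Y) ∧ ¬(Z ∧ ¬Z ∨ W ∧ ¬W ∨ W)
= (X ∨ Y) ∧ ¬(Z ∧ ¬Z ∨ W ∧ ¬W ∨ W)   (De Morgan)
= (X ∨ Y) ∧ ¬(Z ∧ ¬Z ∨ W)   (complement / identity)
= (X ∨ Y) ∧ ¬W   (complement / identity)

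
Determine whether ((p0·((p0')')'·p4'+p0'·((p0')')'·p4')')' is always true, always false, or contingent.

contingent

((p0·((p0')')'·p4'+p0'·((p0')')'·p4')')'
= p0·((p0')')'·p4'+p0'·((p0')')'·p4'   — double negation
= ((p0')')'·p4'   — distribution
= p0'·p4'   — double negation
This depends on p0, p4, so it is not a constant.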